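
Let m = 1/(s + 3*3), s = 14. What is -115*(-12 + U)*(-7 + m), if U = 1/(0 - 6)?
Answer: -29200/3 ≈ -9733.3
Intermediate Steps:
U = -⅙ (U = 1/(-6) = -⅙ ≈ -0.16667)
m = 1/23 (m = 1/(14 + 3*3) = 1/(14 + 9) = 1/23 ≈ 0.043478)
-115*(-12 + U)*(-7 + m) = -115*(-12 - ⅙)*(-7 + 1/23) = -(-8395)*(-160)/(6*23) = -115*5840/69 = -29200/3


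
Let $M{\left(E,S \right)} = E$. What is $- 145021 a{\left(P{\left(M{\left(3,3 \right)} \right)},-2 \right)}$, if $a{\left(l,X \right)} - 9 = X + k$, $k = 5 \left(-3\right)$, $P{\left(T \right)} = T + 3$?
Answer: $1160168$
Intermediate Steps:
$P{\left(T \right)} = 3 + T$
$k = -15$
$a{\left(l,X \right)} = -6 + X$ ($a{\left(l,X \right)} = 9 + \left(X - 15\right) = 9 + \left(-15 + X\right) = -6 + X$)
$- 145021 a{\left(P{\left(M{\left(3,3 \right)} \right)},-2 \right)} = - 145021 \left(-6 - 2\right) = \left(-145021\right) \left(-8\right) = 1160168$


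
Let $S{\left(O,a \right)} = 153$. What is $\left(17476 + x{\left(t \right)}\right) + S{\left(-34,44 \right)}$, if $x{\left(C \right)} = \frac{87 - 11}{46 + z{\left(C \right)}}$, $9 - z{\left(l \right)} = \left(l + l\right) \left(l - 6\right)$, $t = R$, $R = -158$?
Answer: $\frac{912635625}{51769} \approx 17629.0$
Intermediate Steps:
$t = -158$
$z{\left(l \right)} = 9 - 2 l \left(-6 + l\right)$ ($z{\left(l \right)} = 9 - \left(l + l\right) \left(l - 6\right) = 9 - 2 l \left(-6 + l\right)$)
$x{\left(C \right)} = \frac{76}{55 - 2 C^{2} + 12 C}$ ($x{\left(C \right)} = \frac{87 - 11}{46 + \left(9 - 2 C^{2} + 12 C\right)} = \frac{76}{55 - 2 C^{2} + 12 C}$)
$\left(17476 + x{\left(t \right)}\right) + S{\left(-34,44 \right)} = \left(17476 + \frac{76}{55 - 2 \left(-158\right)^{2} + 12 \left(-158\right)}\right) + 153 = \left(17476 + \frac{76}{55 - 49928 - 1896}\right) + 153 = \left(17476 + \frac{76}{-51769}\right) + 153 = \left(17476 + 76 \left(- \frac{1}{51769}\right)\right) + 153 = \left(17476 - \frac{76}{51769}\right) + 153 = \frac{904714968}{51769} + 153 = \frac{912635625}{51769}$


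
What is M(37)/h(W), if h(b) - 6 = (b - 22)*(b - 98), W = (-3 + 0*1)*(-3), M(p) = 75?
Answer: 75/1163 ≈ 0.064488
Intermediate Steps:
W = 9 (W = (-3 + 0)*(-3) = -3*(-3) = 9)
h(b) = 6 + (-98 + b)*(-22 + b) (h(b) = 6 + (b - 22)*(b - 98) = 6 + (-22 + b)*(-98 + b) = 6 + (-98 + b)*(-22 + b))
M(37)/h(W) = 75/(2162 + 9**2 - 120*9) = 75/(2162 + 81 - 1080) = 75/1163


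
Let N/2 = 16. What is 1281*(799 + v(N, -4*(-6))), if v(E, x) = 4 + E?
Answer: 1069635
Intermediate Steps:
N = 32 (N = 2*16 = 32)
1281*(799 + v(N, -4*(-6))) = 1281*(799 + (4 + 32)) = 1281*(799 + 36) = 1281*835 = 1069635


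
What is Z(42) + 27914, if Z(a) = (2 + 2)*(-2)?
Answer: 27906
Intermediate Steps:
Z(a) = -8 (Z(a) = 4*(-2) = -8)
Z(42) + 27914 = -8 + 27914 = 27906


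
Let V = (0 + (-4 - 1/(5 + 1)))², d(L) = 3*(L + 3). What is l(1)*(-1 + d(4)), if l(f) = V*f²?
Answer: 3125/9 ≈ 347.22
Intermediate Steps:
d(L) = 9 + 3*L (d(L) = 3*(3 + L) = 9 + 3*L)
V = 625/36 (V = (0 + (-4 - 1/6))² = (0 + (-4 - 1*⅙))² = (0 + (-4 - ⅙))² = (0 - 25/6)² = (-25/6)² = 625/36 ≈ 17.361)
l(f) = 625*f²/36
l(1)*(-1 + d(4)) = ((625/36)*1²)*(-1 + (9 + 3*4)) = ((625/36)*1)*(-1 + (9 + 12)) = 625*(-1 + 21)/36 = (625/36)*20 = 3125/9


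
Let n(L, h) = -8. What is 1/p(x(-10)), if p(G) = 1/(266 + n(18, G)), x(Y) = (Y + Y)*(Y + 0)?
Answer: 258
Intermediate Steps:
x(Y) = 2*Y² (x(Y) = (2*Y)*Y = 2*Y²)
p(G) = 1/258 (p(G) = 1/(266 - 8) = 1/258)
1/p(x(-10)) = 1/(1/258) = 258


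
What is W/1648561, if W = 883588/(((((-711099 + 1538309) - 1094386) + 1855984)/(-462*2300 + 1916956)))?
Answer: 94362338666/327405863161 ≈ 0.28821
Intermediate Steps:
W = 94362338666/198601 (W = 883588/((((827210 - 1094386) + 1855984)/(-1062600 + 1916956))) = 883588/(((-267176 + 1855984)/854356)) = 883588/((1588808*(1/854356))) = 883588/(397202/213589) = 883588*(213589/397202) = 94362338666/198601 ≈ 4.7514e+5)
W/1648561 = (94362338666/198601)/1648561 = (94362338666/198601)*(1/1648561) = 94362338666/327405863161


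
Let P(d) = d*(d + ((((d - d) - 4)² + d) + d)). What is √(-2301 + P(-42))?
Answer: √2319 ≈ 48.156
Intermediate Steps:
P(d) = d*(16 + 3*d) (P(d) = d*(d + (((0 - 4)² + d) + d)) = d*(d + (((-4)² + d) + d)) = d*(d + ((16 + d) + d)) = d*(d + (16 + 2*d)) = d*(16 + 3*d))
√(-2301 + P(-42)) = √(-2301 - 42*(16 + 3*(-42))) = √(-2301 - 42*(16 - 126)) = √(-2301 - 42*(-110)) = √(-2301 + 4620) = √2319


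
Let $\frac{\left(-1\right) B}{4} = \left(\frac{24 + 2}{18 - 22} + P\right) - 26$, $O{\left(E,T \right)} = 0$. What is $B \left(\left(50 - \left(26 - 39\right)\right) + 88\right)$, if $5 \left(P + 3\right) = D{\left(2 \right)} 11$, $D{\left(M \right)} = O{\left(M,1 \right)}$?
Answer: $21442$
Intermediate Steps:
$D{\left(M \right)} = 0$
$P = -3$ ($P = -3 + \frac{0 \cdot 11}{5} = -3 + \frac{1}{5} \cdot 0 = -3 + 0 = -3$)
$B = 142$ ($B = - 4 \left(\left(\frac{24 + 2}{18 - 22} - 3\right) - 26\right) = - 4 \left(\left(\frac{26}{-4} - 3\right) - 26\right) = - 4 \left(\left(26 \left(- \frac{1}{4}\right) - 3\right) - 26\right) = - 4 \left(\left(- \frac{13}{2} - 3\right) - 26\right) = - 4 \left(- \frac{19}{2} - 26\right) = \left(-4\right) \left(- \frac{71}{2}\right) = 142$)
$B \left(\left(50 - \left(26 - 39\right)\right) + 88\right) = 142 \left(\left(50 - \left(26 - 39\right)\right) + 88\right) = 142 \left(\left(50 - -13\right) + 88\right) = 142 \left(\left(50 + 13\right) + 88\right) = 142 \left(63 + 88\right) = 142 \cdot 151 = 21442$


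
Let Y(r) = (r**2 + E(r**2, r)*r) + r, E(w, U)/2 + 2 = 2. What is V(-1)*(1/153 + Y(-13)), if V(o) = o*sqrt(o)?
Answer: -23869*I/153 ≈ -156.01*I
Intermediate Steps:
E(w, U) = 0 (E(w, U) = -4 + 2*2 = -4 + 4 = 0)
Y(r) = r + r**2 (Y(r) = (r**2 + 0*r) + r = (r**2 + 0) + r = r**2 + r = r + r**2)
V(o) = o**(3/2)
V(-1)*(1/153 + Y(-13)) = (-1)**(3/2)*(1/153 - 13*(1 - 13)) = (-I)*(1/153 - 13*(-12)) = (-I)*(1/153 + 156) = -I*(23869/153) = -23869*I/153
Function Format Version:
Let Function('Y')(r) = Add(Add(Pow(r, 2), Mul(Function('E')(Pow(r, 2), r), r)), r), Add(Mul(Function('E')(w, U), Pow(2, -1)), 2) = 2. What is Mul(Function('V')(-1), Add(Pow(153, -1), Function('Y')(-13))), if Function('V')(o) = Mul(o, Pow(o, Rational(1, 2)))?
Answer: Mul(Rational(-23869, 153), I) ≈ Mul(-156.01, I)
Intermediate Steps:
Function('E')(w, U) = 0 (Function('E')(w, U) = Add(-4, Mul(2, 2)) = Add(-4, 4) = 0)
Function('Y')(r) = Add(r, Pow(r, 2)) (Function('Y')(r) = Add(Add(Pow(r, 2), Mul(0, r)), r) = Add(Add(Pow(r, 2), 0), r) = Add(Pow(r, 2), r) = Add(r, Pow(r, 2)))
Function('V')(o) = Pow(o, Rational(3, 2))
Mul(Function('V')(-1), Add(Pow(153, -1), Function('Y')(-13))) = Mul(Pow(-1, Rational(3, 2)), Add(Pow(153, -1), Mul(-13, Add(1, -13)))) = Mul(Mul(-1, I), Add(Rational(1, 153), Mul(-13, -12))) = Mul(Mul(-1, I), Add(Rational(1, 153), 156)) = Mul(Mul(-1, I), Rational(23869, 153)) = Mul(Rational(-23869, 153), I)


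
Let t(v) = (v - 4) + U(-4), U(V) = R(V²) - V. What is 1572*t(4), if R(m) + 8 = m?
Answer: 18864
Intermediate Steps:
R(m) = -8 + m
U(V) = -8 + V² - V (U(V) = (-8 + V²) - V = -8 + V² - V)
t(v) = 8 + v (t(v) = (v - 4) + (-8 + (-4)² - 1*(-4)) = (-4 + v) + (-8 + 16 + 4) = (-4 + v) + 12 = 8 + v)
1572*t(4) = 1572*(8 + 4) = 1572*12 = 18864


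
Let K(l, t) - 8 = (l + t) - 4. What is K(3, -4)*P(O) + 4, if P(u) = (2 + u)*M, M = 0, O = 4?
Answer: 4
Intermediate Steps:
K(l, t) = 4 + l + t (K(l, t) = 8 + ((l + t) - 4) = 8 + (-4 + l + t) = 4 + l + t)
P(u) = 0 (P(u) = (2 + u)*0 = 0)
K(3, -4)*P(O) + 4 = (4 + 3 - 4)*0 + 4 = 3*0 + 4 = 0 + 4 = 4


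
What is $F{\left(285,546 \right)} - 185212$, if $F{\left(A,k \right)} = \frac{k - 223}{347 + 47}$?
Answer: $- \frac{72973205}{394} \approx -1.8521 \cdot 10^{5}$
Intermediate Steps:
$F{\left(A,k \right)} = - \frac{223}{394} + \frac{k}{394}$ ($F{\left(A,k \right)} = \frac{-223 + k}{394} = \left(-223 + k\right) \frac{1}{394} = - \frac{223}{394} + \frac{k}{394}$)
$F{\left(285,546 \right)} - 185212 = \left(- \frac{223}{394} + \frac{1}{394} \cdot 546\right) - 185212 = \left(- \frac{223}{394} + \frac{273}{197}\right) - 185212 = \frac{323}{394} - 185212 = - \frac{72973205}{394}$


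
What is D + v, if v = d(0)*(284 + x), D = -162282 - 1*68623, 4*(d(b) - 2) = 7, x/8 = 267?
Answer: -221830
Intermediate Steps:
x = 2136 (x = 8*267 = 2136)
d(b) = 15/4 (d(b) = 2 + (¼)*7 = 2 + 7/4 = 15/4)
D = -230905 (D = -162282 - 68623 = -230905)
v = 9075 (v = 15*(284 + 2136)/4 = (15/4)*2420 = 9075)
D + v = -230905 + 9075 = -221830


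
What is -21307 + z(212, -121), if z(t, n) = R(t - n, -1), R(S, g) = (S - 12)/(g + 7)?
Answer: -42507/2 ≈ -21254.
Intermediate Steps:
R(S, g) = (-12 + S)/(7 + g)
z(t, n) = -2 - n/6 + t/6 (z(t, n) = (-12 + (t - n))/(7 - 1) = (-12 + t - n)/6 = -2 - n/6 + t/6)
-21307 + z(212, -121) = -21307 + (-2 - 1/6*(-121) + (1/6)*212) = -21307 + (-2 + 121/6 + 106/3) = -21307 + 107/2 = -42507/2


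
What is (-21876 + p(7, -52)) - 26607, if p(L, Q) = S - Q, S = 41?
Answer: -48390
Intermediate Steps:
p(L, Q) = 41 - Q
(-21876 + p(7, -52)) - 26607 = (-21876 + (41 - 1*(-52))) - 26607 = (-21876 + (41 + 52)) - 26607 = (-21876 + 93) - 26607 = -21783 - 26607 = -48390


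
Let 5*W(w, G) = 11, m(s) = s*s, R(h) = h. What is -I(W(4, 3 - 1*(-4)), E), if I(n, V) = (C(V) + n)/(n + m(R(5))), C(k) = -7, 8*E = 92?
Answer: 3/17 ≈ 0.17647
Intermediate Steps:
m(s) = s**2
W(w, G) = 11/5 (W(w, G) = (1/5)*11 = 11/5)
E = 23/2 (E = (1/8)*92 = 23/2 ≈ 11.500)
I(n, V) = (-7 + n)/(25 + n) (I(n, V) = (-7 + n)/(n + 5**2) = (-7 + n)/(n + 25) = (-7 + n)/(25 + n))
-I(W(4, 3 - 1*(-4)), E) = -(-7 + 11/5)/(25 + 11/5) = -(-24)/(136/5*5) = -5*(-24)/(136*5) = -1*(-3/17) = 3/17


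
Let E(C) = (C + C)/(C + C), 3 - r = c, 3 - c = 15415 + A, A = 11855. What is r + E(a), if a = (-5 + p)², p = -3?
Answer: 27271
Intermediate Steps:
c = -27267 (c = 3 - (15415 + 11855) = 3 - 1*27270 = 3 - 27270 = -27267)
r = 27270 (r = 3 - 1*(-27267) = 3 + 27267 = 27270)
a = 64 (a = (-5 - 3)² = (-8)² = 64)
E(C) = 1 (E(C) = (2*C)/((2*C)) = (2*C)*(1/(2*C)) = 1)
r + E(a) = 27270 + 1 = 27271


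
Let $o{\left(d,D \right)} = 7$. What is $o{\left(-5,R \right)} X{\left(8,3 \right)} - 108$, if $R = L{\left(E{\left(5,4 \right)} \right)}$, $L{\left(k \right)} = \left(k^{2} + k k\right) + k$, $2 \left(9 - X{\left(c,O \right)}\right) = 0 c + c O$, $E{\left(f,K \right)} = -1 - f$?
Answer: $-129$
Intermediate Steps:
$X{\left(c,O \right)} = 9 - \frac{O c}{2}$ ($X{\left(c,O \right)} = 9 - \frac{0 c + c O}{2} = 9 - \frac{0 + O c}{2} = 9 - \frac{O c}{2}$)
$L{\left(k \right)} = k + 2 k^{2}$ ($L{\left(k \right)} = \left(k^{2} + k^{2}\right) + k = 2 k^{2} + k = k + 2 k^{2}$)
$R = 66$ ($R = \left(-1 - 5\right) \left(1 + 2 \left(-1 - 5\right)\right) = - 6 \left(1 + 2 \left(-6\right)\right) = - 6 \left(1 - 12\right) = \left(-6\right) \left(-11\right) = 66$)
$o{\left(-5,R \right)} X{\left(8,3 \right)} - 108 = 7 \left(9 - \frac{3}{2} \cdot 8\right) - 108 = 7 \left(9 - 12\right) - 108 = 7 \left(-3\right) - 108 = -21 - 108 = -129$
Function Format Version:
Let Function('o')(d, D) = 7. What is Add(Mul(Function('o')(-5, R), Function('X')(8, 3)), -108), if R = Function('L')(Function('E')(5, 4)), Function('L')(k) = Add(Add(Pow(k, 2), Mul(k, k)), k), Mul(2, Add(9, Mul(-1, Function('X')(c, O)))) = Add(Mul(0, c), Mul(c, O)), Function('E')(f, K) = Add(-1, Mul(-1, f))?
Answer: -129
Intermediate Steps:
Function('X')(c, O) = Add(9, Mul(Rational(-1, 2), O, c)) (Function('X')(c, O) = Add(9, Mul(Rational(-1, 2), Add(Mul(0, c), Mul(c, O)))) = Add(9, Mul(Rational(-1, 2), Add(0, Mul(O, c)))) = Add(9, Mul(Rational(-1, 2), Mul(O, c))) = Add(9, Mul(Rational(-1, 2), O, c)))
Function('L')(k) = Add(k, Mul(2, Pow(k, 2))) (Function('L')(k) = Add(Add(Pow(k, 2), Pow(k, 2)), k) = Add(Mul(2, Pow(k, 2)), k) = Add(k, Mul(2, Pow(k, 2))))
R = 66 (R = Mul(Add(-1, Mul(-1, 5)), Add(1, Mul(2, Add(-1, Mul(-1, 5))))) = Mul(Add(-1, -5), Add(1, Mul(2, Add(-1, -5)))) = Mul(-6, Add(1, Mul(2, -6))) = Mul(-6, Add(1, -12)) = Mul(-6, -11) = 66)
Add(Mul(Function('o')(-5, R), Function('X')(8, 3)), -108) = Add(Mul(7, Add(9, Mul(Rational(-1, 2), 3, 8))), -108) = Add(Mul(7, Add(9, -12)), -108) = Add(Mul(7, -3), -108) = Add(-21, -108) = -129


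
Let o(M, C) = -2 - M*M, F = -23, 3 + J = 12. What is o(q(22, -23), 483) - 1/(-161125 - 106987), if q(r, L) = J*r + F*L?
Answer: -141705503471/268112 ≈ -5.2853e+5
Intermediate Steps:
J = 9 (J = -3 + 12 = 9)
q(r, L) = -23*L + 9*r (q(r, L) = 9*r - 23*L = -23*L + 9*r)
o(M, C) = -2 - M²
o(q(22, -23), 483) - 1/(-161125 - 106987) = (-2 - (-23*(-23) + 9*22)²) - 1/(-161125 - 106987) = (-2 - (529 + 198)²) - 1/(-268112) = (-2 - 1*727²) - 1*(-1/268112) = (-2 - 1*528529) + 1/268112 = (-2 - 528529) + 1/268112 = -528531 + 1/268112 = -141705503471/268112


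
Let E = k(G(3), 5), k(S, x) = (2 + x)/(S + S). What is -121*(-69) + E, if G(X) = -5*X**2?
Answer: 751403/90 ≈ 8348.9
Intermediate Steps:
k(S, x) = (2 + x)/(2*S) (k(S, x) = (2 + x)/((2*S)) = (2 + x)*(1/(2*S)) = (2 + x)/(2*S))
E = -7/90 (E = (2 + 5)/(2*((-5*3**2))) = (1/2)*7/(-5*9) = (1/2)*7/(-45) = (1/2)*(-1/45)*7 = -7/90 ≈ -0.077778)
-121*(-69) + E = -121*(-69) - 7/90 = 8349 - 7/90 = 751403/90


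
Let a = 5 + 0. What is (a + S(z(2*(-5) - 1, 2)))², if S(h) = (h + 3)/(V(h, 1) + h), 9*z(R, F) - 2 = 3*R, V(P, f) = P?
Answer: 24649/961 ≈ 25.649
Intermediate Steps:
z(R, F) = 2/9 + R/3 (z(R, F) = 2/9 + (3*R)/9 = 2/9 + R/3)
S(h) = (3 + h)/(2*h) (S(h) = (h + 3)/(h + h) = (3 + h)/((2*h)) = (3 + h)*(1/(2*h)) = (3 + h)/(2*h))
a = 5
(a + S(z(2*(-5) - 1, 2)))² = (5 + (3 + (2/9 + (2*(-5) - 1)/3))/(2*(2/9 + (2*(-5) - 1)/3)))² = (5 + (3 + (2/9 + (-10 - 1)/3))/(2*(2/9 + (-10 - 1)/3)))² = (5 + (3 + (2/9 + (⅓)*(-11)))/(2*(2/9 + (⅓)*(-11))))² = (5 + (3 + (2/9 - 11/3))/(2*(2/9 - 11/3)))² = (5 + (3 - 31/9)/(2*(-31/9)))² = (5 + (½)*(-9/31)*(-4/9))² = (5 + 2/31)² = (157/31)² = 24649/961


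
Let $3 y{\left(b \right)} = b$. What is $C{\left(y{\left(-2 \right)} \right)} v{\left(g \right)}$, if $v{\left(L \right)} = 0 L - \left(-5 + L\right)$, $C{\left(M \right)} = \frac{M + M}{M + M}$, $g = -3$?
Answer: $8$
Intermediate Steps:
$y{\left(b \right)} = \frac{b}{3}$
$C{\left(M \right)} = 1$ ($C{\left(M \right)} = \frac{2 M}{2 M} = 2 M \frac{1}{2 M} = 1$)
$v{\left(L \right)} = 5 - L$ ($v{\left(L \right)} = 0 - \left(-5 + L\right) = 5 - L$)
$C{\left(y{\left(-2 \right)} \right)} v{\left(g \right)} = 1 \left(5 - -3\right) = 1 \left(5 + 3\right) = 1 \cdot 8 = 8$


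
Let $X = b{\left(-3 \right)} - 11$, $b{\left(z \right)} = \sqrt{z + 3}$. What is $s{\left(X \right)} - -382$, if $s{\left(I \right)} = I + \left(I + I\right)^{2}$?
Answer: $855$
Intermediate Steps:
$b{\left(z \right)} = \sqrt{3 + z}$
$X = -11$ ($X = \sqrt{3 - 3} - 11 = \sqrt{0} - 11 = 0 - 11 = -11$)
$s{\left(I \right)} = I + 4 I^{2}$ ($s{\left(I \right)} = I + \left(2 I\right)^{2} = I + 4 I^{2}$)
$s{\left(X \right)} - -382 = - 11 \left(1 + 4 \left(-11\right)\right) - -382 = - 11 \left(1 - 44\right) + 382 = \left(-11\right) \left(-43\right) + 382 = 473 + 382 = 855$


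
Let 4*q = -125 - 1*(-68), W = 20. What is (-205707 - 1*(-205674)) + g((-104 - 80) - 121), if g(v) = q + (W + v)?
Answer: -1329/4 ≈ -332.25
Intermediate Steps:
q = -57/4 (q = (-125 - 1*(-68))/4 = (-125 + 68)/4 = (1/4)*(-57) = -57/4 ≈ -14.250)
g(v) = 23/4 + v (g(v) = -57/4 + (20 + v) = 23/4 + v)
(-205707 - 1*(-205674)) + g((-104 - 80) - 121) = (-205707 - 1*(-205674)) + (23/4 + ((-104 - 80) - 121)) = (-205707 + 205674) + (23/4 + (-184 - 121)) = -33 + (23/4 - 305) = -33 - 1197/4 = -1329/4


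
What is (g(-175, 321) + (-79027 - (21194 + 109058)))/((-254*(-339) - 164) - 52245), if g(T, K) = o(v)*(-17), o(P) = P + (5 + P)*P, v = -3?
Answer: -6746/1087 ≈ -6.2061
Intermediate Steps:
o(P) = P + P*(5 + P)
g(T, K) = 153 (g(T, K) = -3*(6 - 3)*(-17) = -3*3*(-17) = -9*(-17) = 153)
(g(-175, 321) + (-79027 - (21194 + 109058)))/((-254*(-339) - 164) - 52245) = (153 + (-79027 - (21194 + 109058)))/((-254*(-339) - 164) - 52245) = (153 + (-79027 - 1*130252))/((86106 - 164) - 52245) = (153 + (-79027 - 130252))/(85942 - 52245) = (153 - 209279)/33697 = -209126*1/33697 = -6746/1087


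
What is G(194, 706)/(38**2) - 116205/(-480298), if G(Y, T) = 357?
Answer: 169633203/346775156 ≈ 0.48917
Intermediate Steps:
G(194, 706)/(38**2) - 116205/(-480298) = 357/(38**2) - 116205/(-480298) = 357/1444 - 116205*(-1/480298) = 357*(1/1444) + 116205/480298 = 357/1444 + 116205/480298 = 169633203/346775156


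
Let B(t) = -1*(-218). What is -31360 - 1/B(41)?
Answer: -6836481/218 ≈ -31360.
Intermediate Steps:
B(t) = 218
-31360 - 1/B(41) = -31360 - 1/218 = -6836481/218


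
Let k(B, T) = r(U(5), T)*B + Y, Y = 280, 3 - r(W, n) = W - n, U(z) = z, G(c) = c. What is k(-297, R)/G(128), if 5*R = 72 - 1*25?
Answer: -9589/640 ≈ -14.983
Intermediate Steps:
r(W, n) = 3 + n - W (r(W, n) = 3 - (W - n) = 3 + (n - W) = 3 + n - W)
R = 47/5 (R = (72 - 1*25)/5 = (72 - 25)/5 = (⅕)*47 = 47/5 ≈ 9.4000)
k(B, T) = 280 + B*(-2 + T) (k(B, T) = (3 + T - 1*5)*B + 280 = (3 + T - 5)*B + 280 = (-2 + T)*B + 280 = B*(-2 + T) + 280 = 280 + B*(-2 + T))
k(-297, R)/G(128) = (280 - 297*(-2 + 47/5))/128 = (280 - 297*37/5)*(1/128) = (280 - 10989/5)*(1/128) = -9589/5*1/128 = -9589/640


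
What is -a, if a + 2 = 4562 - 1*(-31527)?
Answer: -36087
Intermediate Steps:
a = 36087 (a = -2 + (4562 - 1*(-31527)) = -2 + (4562 + 31527) = -2 + 36089 = 36087)
-a = -1*36087 = -36087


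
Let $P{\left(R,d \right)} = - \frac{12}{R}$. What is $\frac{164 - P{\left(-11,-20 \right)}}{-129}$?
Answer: $- \frac{1792}{1419} \approx -1.2629$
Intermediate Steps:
$\frac{164 - P{\left(-11,-20 \right)}}{-129} = \frac{164 - - \frac{12}{-11}}{-129} = \left(164 - \left(-12\right) \left(- \frac{1}{11}\right)\right) \left(- \frac{1}{129}\right) = \left(164 - \frac{12}{11}\right) \left(- \frac{1}{129}\right) = \frac{1792}{11} \left(- \frac{1}{129}\right) = - \frac{1792}{1419}$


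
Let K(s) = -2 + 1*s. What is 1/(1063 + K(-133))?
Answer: 1/928 ≈ 0.0010776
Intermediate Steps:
K(s) = -2 + s
1/(1063 + K(-133)) = 1/(1063 + (-2 - 133)) = 1/(1063 - 135) = 1/928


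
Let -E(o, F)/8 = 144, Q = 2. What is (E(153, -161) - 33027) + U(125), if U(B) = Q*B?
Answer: -33929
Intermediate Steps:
E(o, F) = -1152 (E(o, F) = -8*144 = -1152)
U(B) = 2*B
(E(153, -161) - 33027) + U(125) = (-1152 - 33027) + 2*125 = -34179 + 250 = -33929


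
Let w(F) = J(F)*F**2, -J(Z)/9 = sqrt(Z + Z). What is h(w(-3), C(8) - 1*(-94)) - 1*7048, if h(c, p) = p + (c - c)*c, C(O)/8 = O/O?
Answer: -6946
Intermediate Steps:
C(O) = 8 (C(O) = 8*(O/O) = 8*1 = 8)
J(Z) = -9*sqrt(2)*sqrt(Z) (J(Z) = -9*sqrt(Z + Z) = -9*sqrt(2)*sqrt(Z))
w(F) = -9*sqrt(2)*F**(5/2) (w(F) = (-9*sqrt(2)*sqrt(F))*F**2 = -9*sqrt(2)*F**(5/2))
h(c, p) = p (h(c, p) = p + 0*c = p + 0 = p)
h(w(-3), C(8) - 1*(-94)) - 1*7048 = (8 - 1*(-94)) - 1*7048 = (8 + 94) - 7048 = 102 - 7048 = -6946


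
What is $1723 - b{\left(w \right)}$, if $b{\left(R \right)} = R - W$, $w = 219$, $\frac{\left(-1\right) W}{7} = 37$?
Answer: $1245$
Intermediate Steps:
$W = -259$ ($W = \left(-7\right) 37 = -259$)
$b{\left(R \right)} = 259 + R$ ($b{\left(R \right)} = R - -259 = R + 259 = 259 + R$)
$1723 - b{\left(w \right)} = 1723 - \left(259 + 219\right) = 1723 - 478 = 1245$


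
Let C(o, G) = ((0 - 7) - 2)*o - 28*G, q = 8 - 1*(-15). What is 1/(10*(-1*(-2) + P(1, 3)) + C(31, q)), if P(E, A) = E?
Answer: -1/893 ≈ -0.0011198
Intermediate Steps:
q = 23 (q = 8 + 15 = 23)
C(o, G) = -28*G - 9*o (C(o, G) = (-7 - 2)*o - 28*G = -9*o - 28*G = -28*G - 9*o)
1/(10*(-1*(-2) + P(1, 3)) + C(31, q)) = 1/(10*(-1*(-2) + 1) + (-28*23 - 9*31)) = 1/(10*(2 + 1) + (-644 - 279)) = 1/(10*3 - 923) = 1/(30 - 923) = 1/(-893) = -1/893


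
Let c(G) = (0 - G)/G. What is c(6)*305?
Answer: -305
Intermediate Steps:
c(G) = -1 (c(G) = (-G)/G = -1)
c(6)*305 = -1*305 = -305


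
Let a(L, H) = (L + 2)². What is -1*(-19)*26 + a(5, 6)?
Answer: 543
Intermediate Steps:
a(L, H) = (2 + L)²
-1*(-19)*26 + a(5, 6) = -1*(-19)*26 + (2 + 5)² = 19*26 + 7² = 494 + 49 = 543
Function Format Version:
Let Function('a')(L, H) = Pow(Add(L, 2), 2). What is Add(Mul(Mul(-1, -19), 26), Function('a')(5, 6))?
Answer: 543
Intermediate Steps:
Function('a')(L, H) = Pow(Add(2, L), 2)
Add(Mul(Mul(-1, -19), 26), Function('a')(5, 6)) = Add(Mul(Mul(-1, -19), 26), Pow(Add(2, 5), 2)) = Add(Mul(19, 26), Pow(7, 2)) = Add(494, 49) = 543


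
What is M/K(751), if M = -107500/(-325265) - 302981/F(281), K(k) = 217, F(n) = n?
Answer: -19703781493/3966736781 ≈ -4.9673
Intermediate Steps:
M = -19703781493/18279893 (M = -107500/(-325265) - 302981/281 = -107500*(-1/325265) - 302981*1/281 = 21500/65053 - 302981/281 = -19703781493/18279893 ≈ -1077.9)
M/K(751) = -19703781493/18279893/217 = -19703781493/18279893*1/217 = -19703781493/3966736781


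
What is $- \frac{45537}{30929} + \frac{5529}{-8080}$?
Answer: $- \frac{538945401}{249906320} \approx -2.1566$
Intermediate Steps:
$- \frac{45537}{30929} + \frac{5529}{-8080} = \left(-45537\right) \frac{1}{30929} + 5529 \left(- \frac{1}{8080}\right) = - \frac{45537}{30929} - \frac{5529}{8080} = - \frac{538945401}{249906320}$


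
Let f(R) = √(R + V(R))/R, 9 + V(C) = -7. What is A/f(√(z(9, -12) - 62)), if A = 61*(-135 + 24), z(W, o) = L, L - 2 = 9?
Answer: -6771*I*√51/√(-16 + I*√51) ≈ -11298.0 - 2407.0*I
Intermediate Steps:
V(C) = -16 (V(C) = -9 - 7 = -16)
L = 11 (L = 2 + 9 = 11)
z(W, o) = 11
A = -6771 (A = 61*(-111) = -6771)
f(R) = √(-16 + R)/R (f(R) = √(R - 16)/R = √(-16 + R)/R)
A/f(√(z(9, -12) - 62)) = -6771*√(11 - 62)/√(-16 + √(11 - 62)) = -6771*I*√51/√(-16 + √(-51)) = -6771*I*√51/√(-16 + I*√51)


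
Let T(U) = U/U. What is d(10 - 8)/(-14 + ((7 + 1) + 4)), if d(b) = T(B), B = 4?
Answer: -½ ≈ -0.50000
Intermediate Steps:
T(U) = 1
d(b) = 1
d(10 - 8)/(-14 + ((7 + 1) + 4)) = 1/(-14 + ((7 + 1) + 4)) = 1/(-14 + (8 + 4)) = 1/(-14 + 12) = 1/(-2) = 1*(-½) = -½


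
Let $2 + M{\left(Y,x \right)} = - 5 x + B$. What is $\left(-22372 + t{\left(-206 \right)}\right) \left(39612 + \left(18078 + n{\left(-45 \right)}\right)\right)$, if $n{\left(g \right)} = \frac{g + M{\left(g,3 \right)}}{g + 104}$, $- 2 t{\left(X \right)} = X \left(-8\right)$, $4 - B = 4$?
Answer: $- \frac{78951019008}{59} \approx -1.3382 \cdot 10^{9}$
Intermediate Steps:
$B = 0$ ($B = 4 - 4 = 0$)
$M{\left(Y,x \right)} = -2 - 5 x$ ($M{\left(Y,x \right)} = -2 + \left(- 5 x + 0\right) = -2 - 5 x$)
$t{\left(X \right)} = 4 X$ ($t{\left(X \right)} = - \frac{X \left(-8\right)}{2} = - \frac{\left(-8\right) X}{2} = 4 X$)
$n{\left(g \right)} = \frac{-17 + g}{104 + g}$ ($n{\left(g \right)} = \frac{g - 17}{g + 104} = \frac{g - 17}{104 + g} = \frac{-17 + g}{104 + g}$)
$\left(-22372 + t{\left(-206 \right)}\right) \left(39612 + \left(18078 + n{\left(-45 \right)}\right)\right) = \left(-22372 + 4 \left(-206\right)\right) \left(39612 + \left(18078 + \frac{-17 - 45}{104 - 45}\right)\right) = \left(-22372 - 824\right) \left(39612 + \left(18078 + \frac{1}{59} \left(-62\right)\right)\right) = - 23196 \left(39612 + \left(18078 + \frac{1}{59} \left(-62\right)\right)\right) = - 23196 \left(39612 + \left(18078 - \frac{62}{59}\right)\right) = - 23196 \left(39612 + \frac{1066540}{59}\right) = \left(-23196\right) \frac{3403648}{59} = - \frac{78951019008}{59}$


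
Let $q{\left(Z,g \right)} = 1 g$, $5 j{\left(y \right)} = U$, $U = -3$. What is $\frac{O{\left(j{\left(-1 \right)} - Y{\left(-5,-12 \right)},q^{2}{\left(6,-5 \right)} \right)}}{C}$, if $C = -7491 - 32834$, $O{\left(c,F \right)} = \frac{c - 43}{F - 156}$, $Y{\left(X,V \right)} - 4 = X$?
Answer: $- \frac{213}{26412875} \approx -8.0642 \cdot 10^{-6}$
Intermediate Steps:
$Y{\left(X,V \right)} = 4 + X$
$j{\left(y \right)} = - \frac{3}{5}$ ($j{\left(y \right)} = \frac{1}{5} \left(-3\right) = - \frac{3}{5}$)
$q{\left(Z,g \right)} = g$
$O{\left(c,F \right)} = \frac{-43 + c}{-156 + F}$
$C = -40325$ ($C = -7491 - 32834 = -40325$)
$\frac{O{\left(j{\left(-1 \right)} - Y{\left(-5,-12 \right)},q^{2}{\left(6,-5 \right)} \right)}}{C} = \frac{\frac{1}{-156 + \left(-5\right)^{2}} \left(-43 - - \frac{2}{5}\right)}{-40325} = \frac{-43 - - \frac{2}{5}}{-156 + 25} \left(- \frac{1}{40325}\right) = \frac{-43 + \left(- \frac{3}{5} + 1\right)}{-131} \left(- \frac{1}{40325}\right) = - \frac{-43 + \frac{2}{5}}{131} \left(- \frac{1}{40325}\right) = \left(- \frac{1}{131}\right) \left(- \frac{213}{5}\right) \left(- \frac{1}{40325}\right) = \frac{213}{655} \left(- \frac{1}{40325}\right) = - \frac{213}{26412875}$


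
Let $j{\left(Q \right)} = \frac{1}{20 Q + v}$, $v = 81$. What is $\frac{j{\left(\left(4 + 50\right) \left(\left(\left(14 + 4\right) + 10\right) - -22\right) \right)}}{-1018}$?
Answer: $- \frac{1}{55054458} \approx -1.8164 \cdot 10^{-8}$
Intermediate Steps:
$j{\left(Q \right)} = \frac{1}{81 + 20 Q}$ ($j{\left(Q \right)} = \frac{1}{20 Q + 81} = \frac{1}{81 + 20 Q}$)
$\frac{j{\left(\left(4 + 50\right) \left(\left(\left(14 + 4\right) + 10\right) - -22\right) \right)}}{-1018} = \frac{1}{\left(81 + 20 \left(4 + 50\right) \left(\left(\left(14 + 4\right) + 10\right) - -22\right)\right) \left(-1018\right)} = \frac{1}{81 + 20 \cdot 54 \left(\left(18 + 10\right) + 22\right)} \left(- \frac{1}{1018}\right) = \frac{1}{81 + 20 \cdot 54 \left(28 + 22\right)} \left(- \frac{1}{1018}\right) = \frac{1}{81 + 20 \cdot 54 \cdot 50} \left(- \frac{1}{1018}\right) = \frac{1}{81 + 20 \cdot 2700} \left(- \frac{1}{1018}\right) = \frac{1}{81 + 54000} \left(- \frac{1}{1018}\right) = \frac{1}{54081} \left(- \frac{1}{1018}\right) = - \frac{1}{55054458}$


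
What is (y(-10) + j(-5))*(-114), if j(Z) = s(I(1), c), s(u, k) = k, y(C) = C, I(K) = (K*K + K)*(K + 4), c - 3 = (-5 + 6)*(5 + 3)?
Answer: -114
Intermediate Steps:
c = 11 (c = 3 + (-5 + 6)*(5 + 3) = 3 + 1*8 = 3 + 8 = 11)
I(K) = (4 + K)*(K + K²) (I(K) = (K² + K)*(4 + K) = (K + K²)*(4 + K) = (4 + K)*(K + K²))
j(Z) = 11
(y(-10) + j(-5))*(-114) = (-10 + 11)*(-114) = 1*(-114) = -114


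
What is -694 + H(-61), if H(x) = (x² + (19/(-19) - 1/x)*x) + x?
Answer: 3026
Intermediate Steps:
H(x) = x + x² + x*(-1 - 1/x) (H(x) = (x² + (19*(-1/19) - 1/x)*x) + x = (x² + (-1 - 1/x)*x) + x = (x² + x*(-1 - 1/x)) + x = x + x² + x*(-1 - 1/x))
-694 + H(-61) = -694 + (-1 + (-61)²) = -694 + (-1 + 3721) = -694 + 3720 = 3026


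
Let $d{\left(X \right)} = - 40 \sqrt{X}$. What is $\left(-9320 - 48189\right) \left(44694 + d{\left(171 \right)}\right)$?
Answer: $-2570307246 + 6901080 \sqrt{19} \approx -2.5402 \cdot 10^{9}$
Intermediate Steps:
$\left(-9320 - 48189\right) \left(44694 + d{\left(171 \right)}\right) = \left(-9320 - 48189\right) \left(44694 - 40 \sqrt{171}\right) = - 57509 \left(44694 - 40 \cdot 3 \sqrt{19}\right) = - 57509 \left(44694 - 120 \sqrt{19}\right) = -2570307246 + 6901080 \sqrt{19}$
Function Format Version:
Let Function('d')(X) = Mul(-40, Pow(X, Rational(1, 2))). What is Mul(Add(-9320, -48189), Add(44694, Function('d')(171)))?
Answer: Add(-2570307246, Mul(6901080, Pow(19, Rational(1, 2)))) ≈ -2.5402e+9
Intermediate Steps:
Mul(Add(-9320, -48189), Add(44694, Function('d')(171))) = Mul(Add(-9320, -48189), Add(44694, Mul(-40, Pow(171, Rational(1, 2))))) = Mul(-57509, Add(44694, Mul(-40, Mul(3, Pow(19, Rational(1, 2)))))) = Mul(-57509, Add(44694, Mul(-120, Pow(19, Rational(1, 2))))) = Add(-2570307246, Mul(6901080, Pow(19, Rational(1, 2))))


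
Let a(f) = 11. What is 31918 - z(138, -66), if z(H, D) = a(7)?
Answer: 31907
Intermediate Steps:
z(H, D) = 11
31918 - z(138, -66) = 31918 - 1*11 = 31918 - 11 = 31907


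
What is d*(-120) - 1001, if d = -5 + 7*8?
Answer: -7121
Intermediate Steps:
d = 51 (d = -5 + 56 = 51)
d*(-120) - 1001 = 51*(-120) - 1001 = -6120 - 1001 = -7121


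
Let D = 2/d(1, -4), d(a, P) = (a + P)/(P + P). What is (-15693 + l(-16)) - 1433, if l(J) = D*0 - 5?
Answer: -17131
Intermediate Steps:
d(a, P) = (P + a)/(2*P) (d(a, P) = (P + a)/((2*P)) = (P + a)*(1/(2*P)) = (P + a)/(2*P))
D = 16/3 (D = 2/(((½)*(-4 + 1)/(-4))) = 2/(((½)*(-¼)*(-3))) = 2/(3/8) = 2*(8/3) = 16/3 ≈ 5.3333)
l(J) = -5 (l(J) = (16/3)*0 - 5 = 0 - 5 = -5)
(-15693 + l(-16)) - 1433 = (-15693 - 5) - 1433 = -15698 - 1433 = -17131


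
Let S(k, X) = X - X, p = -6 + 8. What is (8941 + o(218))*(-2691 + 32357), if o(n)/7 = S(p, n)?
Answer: 265243706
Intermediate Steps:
p = 2
S(k, X) = 0
o(n) = 0 (o(n) = 7*0 = 0)
(8941 + o(218))*(-2691 + 32357) = (8941 + 0)*(-2691 + 32357) = 8941*29666 = 265243706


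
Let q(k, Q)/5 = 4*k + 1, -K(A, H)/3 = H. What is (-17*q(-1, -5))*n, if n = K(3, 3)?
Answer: -2295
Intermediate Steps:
K(A, H) = -3*H
n = -9 (n = -3*3 = -9)
q(k, Q) = 5 + 20*k (q(k, Q) = 5*(4*k + 1) = 5*(1 + 4*k) = 5 + 20*k)
(-17*q(-1, -5))*n = -17*(5 + 20*(-1))*(-9) = -17*(5 - 20)*(-9) = -17*(-15)*(-9) = 255*(-9) = -2295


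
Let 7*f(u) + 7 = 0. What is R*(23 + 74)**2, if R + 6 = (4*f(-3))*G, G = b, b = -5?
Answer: 131726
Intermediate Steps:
f(u) = -1 (f(u) = -1 + (1/7)*0 = -1 + 0 = -1)
G = -5
R = 14 (R = -6 + (4*(-1))*(-5) = -6 - 4*(-5) = -6 + 20 = 14)
R*(23 + 74)**2 = 14*(23 + 74)**2 = 14*97**2 = 14*9409 = 131726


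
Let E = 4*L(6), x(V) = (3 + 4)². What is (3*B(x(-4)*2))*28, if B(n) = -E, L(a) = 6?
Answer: -2016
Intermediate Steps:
x(V) = 49 (x(V) = 7² = 49)
E = 24 (E = 4*6 = 24)
B(n) = -24 (B(n) = -1*24 = -24)
(3*B(x(-4)*2))*28 = (3*(-24))*28 = -72*28 = -2016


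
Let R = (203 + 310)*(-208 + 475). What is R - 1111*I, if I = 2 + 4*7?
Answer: 103641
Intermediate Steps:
R = 136971 (R = 513*267 = 136971)
I = 30 (I = 2 + 28 = 30)
R - 1111*I = 136971 - 1111*30 = 136971 - 33330 = 103641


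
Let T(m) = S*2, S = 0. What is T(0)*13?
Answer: 0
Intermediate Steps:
T(m) = 0 (T(m) = 0*2 = 0)
T(0)*13 = 0*13 = 0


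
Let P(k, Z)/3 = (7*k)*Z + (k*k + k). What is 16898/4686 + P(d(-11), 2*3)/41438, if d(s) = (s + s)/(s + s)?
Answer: 2467739/683727 ≈ 3.6092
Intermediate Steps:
d(s) = 1 (d(s) = (2*s)/((2*s)) = (2*s)*(1/(2*s)) = 1)
P(k, Z) = 3*k + 3*k² + 21*Z*k (P(k, Z) = 3*((7*k)*Z + (k*k + k)) = 3*(7*Z*k + (k² + k)) = 3*(7*Z*k + (k + k²)) = 3*(k + k² + 7*Z*k) = 3*k + 3*k² + 21*Z*k)
16898/4686 + P(d(-11), 2*3)/41438 = 16898/4686 + (3*1*(1 + 1 + 7*(2*3)))/41438 = 16898*(1/4686) + (3*1*(1 + 1 + 7*6))*(1/41438) = 119/33 + (3*1*(1 + 1 + 42))*(1/41438) = 119/33 + (3*1*44)*(1/41438) = 119/33 + 132*(1/41438) = 119/33 + 66/20719 = 2467739/683727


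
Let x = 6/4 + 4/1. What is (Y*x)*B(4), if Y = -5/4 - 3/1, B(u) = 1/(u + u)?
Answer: -187/64 ≈ -2.9219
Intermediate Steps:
B(u) = 1/(2*u)
x = 11/2 (x = 6*(¼) + 4*1 = 3/2 + 4 = 11/2 ≈ 5.5000)
Y = -17/4 (Y = -5*¼ - 3*1 = -5/4 - 3 = -17/4 ≈ -4.2500)
(Y*x)*B(4) = (-17/4*11/2)*((½)/4) = -187/(16*4) = -187/8*⅛ = -187/64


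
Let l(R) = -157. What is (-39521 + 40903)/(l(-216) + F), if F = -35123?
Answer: -691/17640 ≈ -0.039172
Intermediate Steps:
(-39521 + 40903)/(l(-216) + F) = (-39521 + 40903)/(-157 - 35123) = 1382/(-35280) = 1382*(-1/35280) = -691/17640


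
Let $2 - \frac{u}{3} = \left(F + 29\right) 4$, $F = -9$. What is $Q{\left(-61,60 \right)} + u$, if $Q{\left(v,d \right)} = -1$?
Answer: $-235$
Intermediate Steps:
$u = -234$ ($u = 6 - 3 \left(-9 + 29\right) 4 = 6 - 3 \cdot 20 \cdot 4 = 6 - 240 = -234$)
$Q{\left(-61,60 \right)} + u = -1 - 234 = -235$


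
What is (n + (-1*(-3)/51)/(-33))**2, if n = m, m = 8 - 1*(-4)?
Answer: 45306361/314721 ≈ 143.96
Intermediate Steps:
m = 12 (m = 8 + 4 = 12)
n = 12
(n + (-1*(-3)/51)/(-33))**2 = (12 + (-1*(-3)/51)/(-33))**2 = (12 + (3*(1/51))*(-1/33))**2 = (12 + (1/17)*(-1/33))**2 = (12 - 1/561)**2 = (6731/561)**2 = 45306361/314721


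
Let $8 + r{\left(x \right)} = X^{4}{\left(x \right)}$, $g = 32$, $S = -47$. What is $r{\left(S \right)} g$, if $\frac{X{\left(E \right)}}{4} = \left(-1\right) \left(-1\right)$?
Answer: $7936$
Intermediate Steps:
$X{\left(E \right)} = 4$ ($X{\left(E \right)} = 4 \left(\left(-1\right) \left(-1\right)\right) = 4 \cdot 1 = 4$)
$r{\left(x \right)} = 248$ ($r{\left(x \right)} = -8 + 4^{4} = -8 + 256 = 248$)
$r{\left(S \right)} g = 248 \cdot 32 = 7936$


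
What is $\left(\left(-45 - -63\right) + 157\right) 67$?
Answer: $11725$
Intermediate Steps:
$\left(\left(-45 - -63\right) + 157\right) 67 = \left(\left(-45 + 63\right) + 157\right) 67 = \left(18 + 157\right) 67 = 175 \cdot 67 = 11725$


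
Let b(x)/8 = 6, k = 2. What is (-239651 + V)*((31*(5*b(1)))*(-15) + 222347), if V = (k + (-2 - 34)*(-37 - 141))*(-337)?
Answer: -265772976287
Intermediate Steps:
b(x) = 48 (b(x) = 8*6 = 48)
V = -2160170 (V = (2 + (-2 - 34)*(-37 - 141))*(-337) = (2 - 36*(-178))*(-337) = (2 + 6408)*(-337) = 6410*(-337) = -2160170)
(-239651 + V)*((31*(5*b(1)))*(-15) + 222347) = (-239651 - 2160170)*((31*(5*48))*(-15) + 222347) = -2399821*((31*240)*(-15) + 222347) = -2399821*(7440*(-15) + 222347) = -2399821*(-111600 + 222347) = -2399821*110747 = -265772976287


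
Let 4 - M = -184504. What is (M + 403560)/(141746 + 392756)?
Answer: 294034/267251 ≈ 1.1002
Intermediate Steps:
M = 184508 (M = 4 - 1*(-184504) = 4 + 184504 = 184508)
(M + 403560)/(141746 + 392756) = (184508 + 403560)/(141746 + 392756) = 588068/534502 = 588068*(1/534502) = 294034/267251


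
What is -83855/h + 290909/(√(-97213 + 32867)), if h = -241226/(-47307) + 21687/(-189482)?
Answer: -751661543194770/44682038023 - 290909*I*√64346/64346 ≈ -16822.0 - 1146.8*I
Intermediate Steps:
h = 44682038023/8963824974 (h = -241226*(-1/47307) + 21687*(-1/189482) = 241226/47307 - 21687/189482 = 44682038023/8963824974 ≈ 4.9847)
-83855/h + 290909/(√(-97213 + 32867)) = -83855/44682038023/8963824974 + 290909/(√(-97213 + 32867)) = -83855*8963824974/44682038023 + 290909/(√(-64346)) = -751661543194770/44682038023 + 290909/((I*√64346)) = -751661543194770/44682038023 + 290909*(-I*√64346/64346) = -751661543194770/44682038023 - 290909*I*√64346/64346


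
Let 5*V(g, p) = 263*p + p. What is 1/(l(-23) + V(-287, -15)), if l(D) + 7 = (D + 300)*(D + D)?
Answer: -1/13541 ≈ -7.3850e-5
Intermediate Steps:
V(g, p) = 264*p/5 (V(g, p) = (263*p + p)/5 = (264*p)/5 = 264*p/5)
l(D) = -7 + 2*D*(300 + D) (l(D) = -7 + (D + 300)*(D + D) = -7 + (300 + D)*(2*D) = -7 + 2*D*(300 + D))
1/(l(-23) + V(-287, -15)) = 1/((-7 + 2*(-23)² + 600*(-23)) + (264/5)*(-15)) = 1/((-7 + 2*529 - 13800) - 792) = 1/((-7 + 1058 - 13800) - 792) = 1/(-12749 - 792) = 1/(-13541) = -1/13541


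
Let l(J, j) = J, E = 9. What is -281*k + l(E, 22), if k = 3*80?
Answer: -67431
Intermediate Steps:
k = 240
-281*k + l(E, 22) = -281*240 + 9 = -67440 + 9 = -67431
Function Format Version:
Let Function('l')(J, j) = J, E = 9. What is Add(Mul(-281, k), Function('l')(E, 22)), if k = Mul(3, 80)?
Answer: -67431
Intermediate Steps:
k = 240
Add(Mul(-281, k), Function('l')(E, 22)) = Add(Mul(-281, 240), 9) = Add(-67440, 9) = -67431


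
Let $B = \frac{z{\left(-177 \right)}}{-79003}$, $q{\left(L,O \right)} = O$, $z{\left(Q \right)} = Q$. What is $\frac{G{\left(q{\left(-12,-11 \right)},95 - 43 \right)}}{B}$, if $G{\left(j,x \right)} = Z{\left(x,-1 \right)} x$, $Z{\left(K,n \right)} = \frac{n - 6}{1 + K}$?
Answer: $- \frac{28757092}{9381} \approx -3065.5$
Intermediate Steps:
$Z{\left(K,n \right)} = \frac{-6 + n}{1 + K}$
$G{\left(j,x \right)} = - \frac{7 x}{1 + x}$ ($G{\left(j,x \right)} = \frac{-6 - 1}{1 + x} x = \frac{1}{1 + x} \left(-7\right) x = - \frac{7}{1 + x} x = - \frac{7 x}{1 + x}$)
$B = \frac{177}{79003}$ ($B = - \frac{177}{-79003} = \left(-177\right) \left(- \frac{1}{79003}\right) = \frac{177}{79003} \approx 0.0022404$)
$\frac{G{\left(q{\left(-12,-11 \right)},95 - 43 \right)}}{B} = \frac{\left(-7\right) \left(95 - 43\right) \frac{1}{1 + \left(95 - 43\right)}}{\frac{177}{79003}} = \left(-7\right) 52 \frac{1}{1 + 52} \cdot \frac{79003}{177} = \left(-7\right) 52 \cdot \frac{1}{53} \cdot \frac{79003}{177} = \left(- \frac{364}{53}\right) \frac{79003}{177} = - \frac{28757092}{9381}$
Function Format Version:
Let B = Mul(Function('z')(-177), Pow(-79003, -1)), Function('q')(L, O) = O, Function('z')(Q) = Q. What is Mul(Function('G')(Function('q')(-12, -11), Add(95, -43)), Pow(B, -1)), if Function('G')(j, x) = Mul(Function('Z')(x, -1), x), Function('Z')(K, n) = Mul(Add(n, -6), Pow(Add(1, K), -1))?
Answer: Rational(-28757092, 9381) ≈ -3065.5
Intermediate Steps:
Function('Z')(K, n) = Mul(Pow(Add(1, K), -1), Add(-6, n)) (Function('Z')(K, n) = Mul(Add(-6, n), Pow(Add(1, K), -1)) = Mul(Pow(Add(1, K), -1), Add(-6, n)))
Function('G')(j, x) = Mul(-7, x, Pow(Add(1, x), -1)) (Function('G')(j, x) = Mul(Mul(Pow(Add(1, x), -1), Add(-6, -1)), x) = Mul(Mul(Pow(Add(1, x), -1), -7), x) = Mul(Mul(-7, Pow(Add(1, x), -1)), x) = Mul(-7, x, Pow(Add(1, x), -1)))
B = Rational(177, 79003) (B = Mul(-177, Pow(-79003, -1)) = Mul(-177, Rational(-1, 79003)) = Rational(177, 79003) ≈ 0.0022404)
Mul(Function('G')(Function('q')(-12, -11), Add(95, -43)), Pow(B, -1)) = Mul(Mul(-7, Add(95, -43), Pow(Add(1, Add(95, -43)), -1)), Pow(Rational(177, 79003), -1)) = Mul(Mul(-7, 52, Pow(Add(1, 52), -1)), Rational(79003, 177)) = Mul(Mul(-7, 52, Pow(53, -1)), Rational(79003, 177)) = Mul(Mul(-7, 52, Rational(1, 53)), Rational(79003, 177)) = Mul(Rational(-364, 53), Rational(79003, 177)) = Rational(-28757092, 9381)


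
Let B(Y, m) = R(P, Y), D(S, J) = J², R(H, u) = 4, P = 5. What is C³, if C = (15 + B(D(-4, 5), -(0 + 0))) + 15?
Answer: 39304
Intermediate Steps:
B(Y, m) = 4
C = 34 (C = (15 + 4) + 15 = 19 + 15 = 34)
C³ = 34³ = 39304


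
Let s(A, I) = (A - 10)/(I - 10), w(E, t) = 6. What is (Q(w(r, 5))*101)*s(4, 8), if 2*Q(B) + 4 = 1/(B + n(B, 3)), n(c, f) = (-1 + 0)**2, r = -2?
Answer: -8181/14 ≈ -584.36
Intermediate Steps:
n(c, f) = 1 (n(c, f) = (-1)**2 = 1)
s(A, I) = (-10 + A)/(-10 + I)
Q(B) = -2 + 1/(2*(1 + B)) (Q(B) = -2 + 1/(2*(B + 1)) = -2 + 1/(2*(1 + B)))
(Q(w(r, 5))*101)*s(4, 8) = (((-3 - 4*6)/(2*(1 + 6)))*101)*((-10 + 4)/(-10 + 8)) = (((1/2)*(-3 - 24)/7)*101)*(-6/(-2)) = (((1/2)*(1/7)*(-27))*101)*(-1/2*(-6)) = -27/14*101*3 = -2727/14*3 = -8181/14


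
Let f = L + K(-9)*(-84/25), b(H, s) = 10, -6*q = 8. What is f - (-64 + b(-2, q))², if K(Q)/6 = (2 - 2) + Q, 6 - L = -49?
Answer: -66989/25 ≈ -2679.6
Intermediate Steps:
q = -4/3 (q = -⅙*8 = -4/3 ≈ -1.3333)
L = 55 (L = 6 - 1*(-49) = 6 + 49 = 55)
K(Q) = 6*Q (K(Q) = 6*((2 - 2) + Q) = 6*(0 + Q) = 6*Q)
f = 5911/25 (f = 55 + (6*(-9))*(-84/25) = 55 - (-4536)/25 = 55 - 54*(-84/25) = 55 + 4536/25 = 5911/25 ≈ 236.44)
f - (-64 + b(-2, q))² = 5911/25 - (-64 + 10)² = 5911/25 - 1*(-54)² = 5911/25 - 1*2916 = 5911/25 - 2916 = -66989/25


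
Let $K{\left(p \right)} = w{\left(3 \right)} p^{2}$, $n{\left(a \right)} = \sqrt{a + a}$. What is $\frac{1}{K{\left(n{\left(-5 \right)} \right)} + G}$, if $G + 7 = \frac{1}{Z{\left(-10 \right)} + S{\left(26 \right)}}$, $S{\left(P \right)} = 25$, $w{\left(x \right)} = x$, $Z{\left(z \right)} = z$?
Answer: $- \frac{15}{554} \approx -0.027076$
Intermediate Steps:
$n{\left(a \right)} = \sqrt{2} \sqrt{a}$ ($n{\left(a \right)} = \sqrt{2 a} = \sqrt{2} \sqrt{a}$)
$G = - \frac{104}{15}$ ($G = -7 + \frac{1}{-10 + 25} = -7 + \frac{1}{15} = - \frac{104}{15} \approx -6.9333$)
$K{\left(p \right)} = 3 p^{2}$
$\frac{1}{K{\left(n{\left(-5 \right)} \right)} + G} = \frac{1}{3 \left(\sqrt{2} \sqrt{-5}\right)^{2} - \frac{104}{15}} = \frac{1}{3 \left(\sqrt{2} i \sqrt{5}\right)^{2} - \frac{104}{15}} = \frac{1}{3 \left(i \sqrt{10}\right)^{2} - \frac{104}{15}} = \frac{1}{3 \left(-10\right) - \frac{104}{15}} = \frac{1}{-30 - \frac{104}{15}} = \frac{1}{- \frac{554}{15}} = - \frac{15}{554}$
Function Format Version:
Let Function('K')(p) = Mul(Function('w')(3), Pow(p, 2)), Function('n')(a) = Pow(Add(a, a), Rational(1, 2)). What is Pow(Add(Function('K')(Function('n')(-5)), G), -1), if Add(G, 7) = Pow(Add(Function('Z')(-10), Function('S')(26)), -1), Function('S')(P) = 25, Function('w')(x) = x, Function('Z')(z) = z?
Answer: Rational(-15, 554) ≈ -0.027076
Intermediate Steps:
Function('n')(a) = Mul(Pow(2, Rational(1, 2)), Pow(a, Rational(1, 2))) (Function('n')(a) = Pow(Mul(2, a), Rational(1, 2)) = Mul(Pow(2, Rational(1, 2)), Pow(a, Rational(1, 2))))
G = Rational(-104, 15) (G = Add(-7, Pow(Add(-10, 25), -1)) = Add(-7, Pow(15, -1)) = Add(-7, Rational(1, 15)) = Rational(-104, 15) ≈ -6.9333)
Function('K')(p) = Mul(3, Pow(p, 2))
Pow(Add(Function('K')(Function('n')(-5)), G), -1) = Pow(Add(Mul(3, Pow(Mul(Pow(2, Rational(1, 2)), Pow(-5, Rational(1, 2))), 2)), Rational(-104, 15)), -1) = Pow(Add(Mul(3, Pow(Mul(Pow(2, Rational(1, 2)), Mul(I, Pow(5, Rational(1, 2)))), 2)), Rational(-104, 15)), -1) = Pow(Add(Mul(3, Pow(Mul(I, Pow(10, Rational(1, 2))), 2)), Rational(-104, 15)), -1) = Pow(Add(Mul(3, -10), Rational(-104, 15)), -1) = Pow(Add(-30, Rational(-104, 15)), -1) = Pow(Rational(-554, 15), -1) = Rational(-15, 554)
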